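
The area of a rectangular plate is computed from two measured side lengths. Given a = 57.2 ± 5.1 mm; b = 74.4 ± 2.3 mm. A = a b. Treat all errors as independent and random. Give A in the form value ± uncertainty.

4260 ± 402 mm^2

A is a product of powers, so relative uncertainties combine in quadrature:
  (1·δa/a)² = (1×0.0892)² = 0.00795;  (1·δb/b)² = (1×0.0309)² = 0.000956
δA/A = √(0.00891) = 0.0944
A = 4260 mm^2, so δA = 0.0944 × 4260 = 402 mm^2.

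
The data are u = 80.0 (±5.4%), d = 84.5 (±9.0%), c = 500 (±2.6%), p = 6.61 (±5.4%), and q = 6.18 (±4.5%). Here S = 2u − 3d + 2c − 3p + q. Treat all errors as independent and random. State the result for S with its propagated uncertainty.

For a sum/difference, combine absolute errors in quadrature:
  (2·δu)² = 74.6;  (3·δd)² = 521;  (2·δc)² = 676;  (3·δp)² = 1.15;  (δq)² = 0.0773
δS = √(1270) = 35.7
S = 893.

893 ± 35.7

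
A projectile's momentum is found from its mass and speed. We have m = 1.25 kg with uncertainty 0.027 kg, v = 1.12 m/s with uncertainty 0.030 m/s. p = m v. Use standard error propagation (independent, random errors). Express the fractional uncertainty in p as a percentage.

3.44%

Relative error in a monomial: (δp/p)² = Σ (nᵢ · δxᵢ/xᵢ)².
  (1·δm/m)² = (1×0.0216)² = 0.000467;  (1·δv/v)² = (1×0.0268)² = 0.000717
δp/p = √(0.00118) = 0.0344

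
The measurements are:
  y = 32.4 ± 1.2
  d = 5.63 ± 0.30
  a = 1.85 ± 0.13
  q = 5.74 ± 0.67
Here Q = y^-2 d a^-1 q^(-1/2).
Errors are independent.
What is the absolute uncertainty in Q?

For a monomial Q ∝ y^-2, d, a^-1, q^(-1/2), fractional errors add in quadrature:
  (-2·δy/y)² = (-2×0.0370)² = 0.00549;  (1·δd/d)² = (1×0.0533)² = 0.00284;  (-1·δa/a)² = (-1×0.0703)² = 0.00494;  (−½·δq/q)² = (-0.5×0.117)² = 0.00341
δQ/Q = √(0.0167) = 0.129
Q = 0.00121, so δQ = 0.129 × 0.00121 = 0.000156.

0.000156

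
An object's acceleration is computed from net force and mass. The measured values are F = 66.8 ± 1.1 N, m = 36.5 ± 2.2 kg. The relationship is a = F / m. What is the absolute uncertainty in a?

For a monomial a ∝ F, m^-1, fractional errors add in quadrature:
  (1·δF/F)² = (1×0.0165)² = 0.000271;  (-1·δm/m)² = (-1×0.0603)² = 0.00363
δa/a = √(0.00390) = 0.0625
a = 1.83 m/s^2, so δa = 0.0625 × 1.83 = 0.114 m/s^2.

0.114 m/s^2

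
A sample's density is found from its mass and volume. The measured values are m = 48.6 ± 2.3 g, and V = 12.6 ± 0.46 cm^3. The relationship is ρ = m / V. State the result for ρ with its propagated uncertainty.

For a monomial ρ ∝ m, V^-1, fractional errors add in quadrature:
  (1·δm/m)² = (1×0.0473)² = 0.00224;  (-1·δV/V)² = (-1×0.0365)² = 0.00133
δρ/ρ = √(0.00357) = 0.0598
ρ = 3.86 g/cm^3, so δρ = 0.0598 × 3.86 = 0.231 g/cm^3.

3.86 ± 0.231 g/cm^3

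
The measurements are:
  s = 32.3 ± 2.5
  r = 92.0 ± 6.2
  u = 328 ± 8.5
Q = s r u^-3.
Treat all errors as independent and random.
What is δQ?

Products/powers → add relative errors in quadrature, weighted by exponent:
  (1·δs/s)² = (1×0.0774)² = 0.00599;  (1·δr/r)² = (1×0.0674)² = 0.00454;  (-3·δu/u)² = (-3×0.0259)² = 0.00604
δQ/Q = √(0.0166) = 0.129
Q = 8.42e-05, so δQ = 0.129 × 8.42e-05 = 1.08e-05.

1.08e-05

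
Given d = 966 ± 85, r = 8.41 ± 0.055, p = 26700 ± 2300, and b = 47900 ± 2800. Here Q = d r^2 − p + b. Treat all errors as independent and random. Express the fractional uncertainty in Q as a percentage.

7.90%

Let w = d·r^2 = 68300. δw/w = √((1·δd/d)² + (2·δr/r)²) = √(0.00774 + 0.000171) = 0.0890, so δw = 6080.
Q = w − p + b: δQ = √(δw² + δp² + δb²) = √(3.69e+07 + 5.29e+06 + 7.84e+06) = 7080
Q = 89500, so δQ/Q = 7080/89500 = 0.0790.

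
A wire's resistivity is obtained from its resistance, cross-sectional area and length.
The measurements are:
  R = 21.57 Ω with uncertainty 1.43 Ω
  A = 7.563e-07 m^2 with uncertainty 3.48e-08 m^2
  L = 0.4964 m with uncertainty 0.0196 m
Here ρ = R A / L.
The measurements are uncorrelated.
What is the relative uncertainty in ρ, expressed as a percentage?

8.98%

Each factor contributes (exponent × relative error)² to (δρ/ρ)²:
  (1·δR/R)² = (1×0.0663)² = 0.00440;  (1·δA/A)² = (1×0.0460)² = 0.00212;  (-1·δL/L)² = (-1×0.0395)² = 0.00156
δρ/ρ = √(0.00807) = 0.0898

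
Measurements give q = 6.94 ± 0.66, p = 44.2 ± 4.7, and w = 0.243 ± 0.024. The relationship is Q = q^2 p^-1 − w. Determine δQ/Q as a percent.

28.2%

Let h = q^2·p^-1 = 1.09. δh/h = √((2·δq/q)² + (-1·δp/p)²) = √(0.0362 + 0.0113) = 0.218, so δh = 0.237.
Q = h − w: δQ = √(δh² + δw²) = √(0.0564 + 0.000576) = 0.239
Q = 0.847, so δQ/Q = 0.239/0.847 = 0.282.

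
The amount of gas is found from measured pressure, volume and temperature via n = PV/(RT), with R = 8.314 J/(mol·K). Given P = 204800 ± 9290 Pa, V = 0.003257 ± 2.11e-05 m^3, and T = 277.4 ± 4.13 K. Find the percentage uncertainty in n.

Relative error in a monomial: (δn/n)² = Σ (nᵢ · δxᵢ/xᵢ)².
  (1·δP/P)² = (1×0.0454)² = 0.00206;  (1·δV/V)² = (1×0.00648)² = 4.2e-05;  (-1·δT/T)² = (-1×0.0149)² = 0.000222
δn/n = √(0.00232) = 0.0482

4.82%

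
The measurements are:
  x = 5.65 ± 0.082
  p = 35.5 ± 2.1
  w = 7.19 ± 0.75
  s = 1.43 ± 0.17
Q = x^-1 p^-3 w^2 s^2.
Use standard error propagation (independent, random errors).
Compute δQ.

0.000152

Each factor contributes (exponent × relative error)² to (δQ/Q)²:
  (-1·δx/x)² = (-1×0.0145)² = 0.000211;  (-3·δp/p)² = (-3×0.0592)² = 0.0315;  (2·δw/w)² = (2×0.104)² = 0.0435;  (2·δs/s)² = (2×0.119)² = 0.0565
δQ/Q = √(0.132) = 0.363
Q = 0.000418, so δQ = 0.363 × 0.000418 = 0.000152.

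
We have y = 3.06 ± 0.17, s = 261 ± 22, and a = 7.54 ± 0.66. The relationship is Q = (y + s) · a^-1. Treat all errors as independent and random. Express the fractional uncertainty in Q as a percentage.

12.1%

Let u = y + s = 264. δu = √(δy² + δs²) = √(0.0289 + 484) = 22.0, so δu/u = 0.0833.
Q is then a monomial in u, a:
δQ/Q = √((δu/u)² + (-1·δa/a)²) = √(0.00694 + 0.00766) = 0.121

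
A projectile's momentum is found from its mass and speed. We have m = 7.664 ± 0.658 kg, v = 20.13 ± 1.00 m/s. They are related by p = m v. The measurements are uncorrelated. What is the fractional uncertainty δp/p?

Each factor contributes (exponent × relative error)² to (δp/p)²:
  (1·δm/m)² = (1×0.0859)² = 0.00737;  (1·δv/v)² = (1×0.0497)² = 0.00247
δp/p = √(0.00984) = 0.0992

0.0992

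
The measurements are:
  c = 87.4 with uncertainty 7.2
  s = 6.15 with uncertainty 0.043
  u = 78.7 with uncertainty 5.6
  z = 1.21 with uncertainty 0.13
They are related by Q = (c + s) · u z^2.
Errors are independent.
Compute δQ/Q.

Let w = c + s = 93.6. δw = √(δc² + δs²) = √(51.8 + 0.00185) = 7.20, so δw/w = 0.0770.
Q is then a monomial in w, u, z:
δQ/Q = √((δw/w)² + (1·δu/u)² + (2·δz/z)²) = √(0.00592 + 0.00506 + 0.0462) = 0.239

0.239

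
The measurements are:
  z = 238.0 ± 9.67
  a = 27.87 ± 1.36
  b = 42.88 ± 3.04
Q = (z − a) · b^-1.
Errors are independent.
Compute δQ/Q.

0.0848

Let u = z − a = 210.1. δu = √(δz² + δa²) = √(93.5 + 1.85) = 9.77, so δu/u = 0.0465.
Q is then a monomial in u, b:
δQ/Q = √((δu/u)² + (-1·δb/b)²) = √(0.00216 + 0.00503) = 0.0848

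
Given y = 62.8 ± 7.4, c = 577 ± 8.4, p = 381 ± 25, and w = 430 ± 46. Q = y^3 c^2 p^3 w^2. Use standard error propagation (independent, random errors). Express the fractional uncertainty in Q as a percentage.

Products/powers → add relative errors in quadrature, weighted by exponent:
  (3·δy/y)² = (3×0.118)² = 0.125;  (2·δc/c)² = (2×0.0146)² = 0.000848;  (3·δp/p)² = (3×0.0656)² = 0.0388;  (2·δw/w)² = (2×0.107)² = 0.0458
δQ/Q = √(0.210) = 0.459

45.9%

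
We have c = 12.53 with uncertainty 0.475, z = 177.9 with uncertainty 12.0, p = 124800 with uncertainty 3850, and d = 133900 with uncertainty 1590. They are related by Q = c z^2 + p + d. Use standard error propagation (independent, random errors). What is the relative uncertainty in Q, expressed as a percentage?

Let w = c·z^2 = 396600. δw/w = √((1·δc/c)² + (2·δz/z)²) = √(0.00144 + 0.0182) = 0.140, so δw = 55600.
Q = w + p + d: δQ = √(δw² + δp² + δd²) = √(3.09e+09 + 1.48e+07 + 2.53e+06) = 55700
Q = 655300, so δQ/Q = 55700/655300 = 0.0850.

8.50%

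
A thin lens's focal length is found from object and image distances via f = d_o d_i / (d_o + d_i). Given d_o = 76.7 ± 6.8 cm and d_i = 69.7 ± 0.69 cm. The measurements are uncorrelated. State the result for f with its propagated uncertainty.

36.5 ± 1.55 cm

∂f/∂d_o = (d_i/(d_o+d_i))² = 0.227;  ∂f/∂d_i = (d_o/(d_o+d_i))² = 0.274
δf = √((∂f/∂d_o · δd_o)² + (∂f/∂d_i · δd_i)²) = √(2.38 + 0.0359) = 1.55 cm
f = 36.5 cm.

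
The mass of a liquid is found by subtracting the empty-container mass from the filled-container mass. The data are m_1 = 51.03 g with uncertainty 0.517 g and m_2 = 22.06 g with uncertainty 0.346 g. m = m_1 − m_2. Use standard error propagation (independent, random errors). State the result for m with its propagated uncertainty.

28.97 ± 0.622 g

Each term contributes (cᵢ δxᵢ)² to (δm)²:
  (δm_1)² = 0.267;  (δm_2)² = 0.120
δm = √(0.387) = 0.622 g
m = 28.97 g.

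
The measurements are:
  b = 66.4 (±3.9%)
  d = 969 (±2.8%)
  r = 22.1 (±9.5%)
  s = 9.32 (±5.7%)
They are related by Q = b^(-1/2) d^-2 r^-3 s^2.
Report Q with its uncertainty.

Relative error in a monomial: (δQ/Q)² = Σ (nᵢ · δxᵢ/xᵢ)².
  (−½·δb/b)² = (-0.5×0.0390)² = 0.000380;  (-2·δd/d)² = (-2×0.0280)² = 0.00314;  (-3·δr/r)² = (-3×0.0950)² = 0.0812;  (2·δs/s)² = (2×0.0570)² = 0.0130
δQ/Q = √(0.0977) = 0.313
Q = 1.05e-09, so δQ = 0.313 × 1.05e-09 = 3.29e-10.

(1.05 ± 0.329) × 10^-9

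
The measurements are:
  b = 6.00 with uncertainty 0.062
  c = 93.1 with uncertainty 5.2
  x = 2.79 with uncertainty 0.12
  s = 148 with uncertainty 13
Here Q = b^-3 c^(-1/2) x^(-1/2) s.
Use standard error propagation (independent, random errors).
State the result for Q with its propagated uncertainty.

Each factor contributes (exponent × relative error)² to (δQ/Q)²:
  (-3·δb/b)² = (-3×0.0103)² = 0.000961;  (−½·δc/c)² = (-0.5×0.0559)² = 0.000780;  (−½·δx/x)² = (-0.5×0.0430)² = 0.000462;  (1·δs/s)² = (1×0.0878)² = 0.00772
δQ/Q = √(0.00992) = 0.0996
Q = 0.0425, so δQ = 0.0996 × 0.0425 = 0.00423.

0.0425 ± 0.00423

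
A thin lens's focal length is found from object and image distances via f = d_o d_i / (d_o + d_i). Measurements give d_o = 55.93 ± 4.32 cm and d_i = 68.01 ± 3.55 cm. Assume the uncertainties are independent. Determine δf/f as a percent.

∂f/∂d_o = (d_i/(d_o+d_i))² = 0.301;  ∂f/∂d_i = (d_o/(d_o+d_i))² = 0.204
δf = √((∂f/∂d_o · δd_o)² + (∂f/∂d_i · δd_i)²) = √(1.69 + 0.523) = 1.49 cm
f = 30.69 cm, so δf/f = 1.49/30.69 = 0.0485.

4.85%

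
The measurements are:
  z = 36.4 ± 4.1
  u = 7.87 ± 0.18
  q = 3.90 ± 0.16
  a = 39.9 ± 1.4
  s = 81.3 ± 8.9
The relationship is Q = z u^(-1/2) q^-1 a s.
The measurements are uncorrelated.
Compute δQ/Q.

Q is a product of powers, so relative uncertainties combine in quadrature:
  (1·δz/z)² = (1×0.113)² = 0.0127;  (−½·δu/u)² = (-0.5×0.0229)² = 0.000131;  (-1·δq/q)² = (-1×0.0410)² = 0.00168;  (1·δa/a)² = (1×0.0351)² = 0.00123;  (1·δs/s)² = (1×0.109)² = 0.0120
δQ/Q = √(0.0277) = 0.166

0.166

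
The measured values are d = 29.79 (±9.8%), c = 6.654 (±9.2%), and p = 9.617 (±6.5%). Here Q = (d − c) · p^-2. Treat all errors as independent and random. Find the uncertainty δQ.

0.0458

Let u = d − c = 23.14. δu = √(δd² + δc²) = √(8.52 + 0.375) = 2.98, so δu/u = 0.129.
Q is then a monomial in u, p:
δQ/Q = √((δu/u)² + (-2·δp/p)²) = √(0.0166 + 0.0169) = 0.183
Q = 0.2502, so δQ = 0.183 × 0.2502 = 0.0458.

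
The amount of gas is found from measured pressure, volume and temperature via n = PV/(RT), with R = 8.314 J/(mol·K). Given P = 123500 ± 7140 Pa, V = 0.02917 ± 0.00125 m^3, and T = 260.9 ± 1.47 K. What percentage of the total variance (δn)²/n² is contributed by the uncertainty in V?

(δn/n)² = (1·δP/P)² + (1·δV/V)² + (-1·δT/T)²
  P term: (1×0.0578)² = 0.00334
  V term: (1×0.0429)² = 0.00184
  T term: (-1×0.00563)² = 3.17e-05
Total = 0.00521. Share from V = 0.00184/0.00521 = 0.352.

35.2%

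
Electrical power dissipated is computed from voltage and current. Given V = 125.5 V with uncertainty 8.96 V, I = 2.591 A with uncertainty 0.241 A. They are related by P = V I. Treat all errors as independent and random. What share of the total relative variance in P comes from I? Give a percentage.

62.9%

(δP/P)² = (1·δV/V)² + (1·δI/I)²
  V term: (1×0.0714)² = 0.00510
  I term: (1×0.0930)² = 0.00865
Total = 0.0137. Share from I = 0.00865/0.0137 = 0.629.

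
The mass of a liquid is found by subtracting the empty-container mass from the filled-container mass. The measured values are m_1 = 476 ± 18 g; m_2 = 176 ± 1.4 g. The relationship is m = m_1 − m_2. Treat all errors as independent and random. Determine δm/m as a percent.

6.02%

m is a linear combination, so absolute uncertainties add in quadrature:
  (δm_1)² = 324;  (δm_2)² = 1.96
δm = √(326) = 18.1 g
m = 300 g, so δm/m = 18.1/300 = 0.0602.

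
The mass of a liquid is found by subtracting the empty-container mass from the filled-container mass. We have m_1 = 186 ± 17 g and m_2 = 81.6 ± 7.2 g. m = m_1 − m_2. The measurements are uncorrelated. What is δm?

Sums and differences: (δm)² = Σ (cᵢ δxᵢ)².
  (δm_1)² = 289;  (δm_2)² = 51.8
δm = √(341) = 18.5 g

18.5 g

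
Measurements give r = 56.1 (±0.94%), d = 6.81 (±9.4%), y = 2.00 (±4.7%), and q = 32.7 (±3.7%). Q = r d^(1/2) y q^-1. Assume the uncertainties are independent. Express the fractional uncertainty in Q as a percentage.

7.67%

Relative error in a monomial: (δQ/Q)² = Σ (nᵢ · δxᵢ/xᵢ)².
  (1·δr/r)² = (1×0.00940)² = 8.84e-05;  (½·δd/d)² = (0.5×0.0940)² = 0.00221;  (1·δy/y)² = (1×0.0470)² = 0.00221;  (-1·δq/q)² = (-1×0.0370)² = 0.00137
δQ/Q = √(0.00588) = 0.0767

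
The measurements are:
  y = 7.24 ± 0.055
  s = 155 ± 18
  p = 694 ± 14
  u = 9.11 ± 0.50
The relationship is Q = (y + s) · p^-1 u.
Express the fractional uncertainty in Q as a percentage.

Let w = y + s = 162. δw = √(δy² + δs²) = √(0.00302 + 324) = 18.0, so δw/w = 0.111.
Q is then a monomial in w, p, u:
δQ/Q = √((δw/w)² + (-1·δp/p)² + (1·δu/u)²) = √(0.0123 + 0.000407 + 0.00301) = 0.125

12.5%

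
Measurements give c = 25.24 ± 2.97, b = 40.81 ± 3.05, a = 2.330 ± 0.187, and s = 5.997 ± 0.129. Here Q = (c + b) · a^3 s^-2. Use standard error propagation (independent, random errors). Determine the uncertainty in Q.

Let u = c + b = 66.05. δu = √(δc² + δb²) = √(8.82 + 9.30) = 4.26, so δu/u = 0.0645.
Q is then a monomial in u, a, s:
δQ/Q = √((δu/u)² + (3·δa/a)² + (-2·δs/s)²) = √(0.00415 + 0.0580 + 0.00185) = 0.253
Q = 23.23, so δQ = 0.253 × 23.23 = 5.88.

5.88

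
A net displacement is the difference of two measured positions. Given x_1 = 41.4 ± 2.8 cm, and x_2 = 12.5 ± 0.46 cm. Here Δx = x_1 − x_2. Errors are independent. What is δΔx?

Δx is a linear combination, so absolute uncertainties add in quadrature:
  (δx_1)² = 7.84;  (δx_2)² = 0.212
δΔx = √(8.05) = 2.84 cm

2.84 cm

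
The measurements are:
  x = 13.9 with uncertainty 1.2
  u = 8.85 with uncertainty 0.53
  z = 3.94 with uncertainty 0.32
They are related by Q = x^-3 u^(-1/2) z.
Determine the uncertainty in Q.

0.000135

Each factor contributes (exponent × relative error)² to (δQ/Q)²:
  (-3·δx/x)² = (-3×0.0863)² = 0.0671;  (−½·δu/u)² = (-0.5×0.0599)² = 0.000897;  (1·δz/z)² = (1×0.0812)² = 0.00660
δQ/Q = √(0.0746) = 0.273
Q = 0.000493, so δQ = 0.273 × 0.000493 = 0.000135.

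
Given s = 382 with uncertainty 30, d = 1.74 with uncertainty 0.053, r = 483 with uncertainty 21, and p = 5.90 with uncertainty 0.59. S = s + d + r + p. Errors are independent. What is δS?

36.6

Sums and differences: (δS)² = Σ (cᵢ δxᵢ)².
  (δs)² = 900;  (δd)² = 0.00281;  (δr)² = 441;  (δp)² = 0.348
δS = √(1340) = 36.6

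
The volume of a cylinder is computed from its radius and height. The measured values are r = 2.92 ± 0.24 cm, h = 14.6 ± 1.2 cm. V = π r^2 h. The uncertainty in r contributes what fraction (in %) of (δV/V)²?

(δV/V)² = (2·δr/r)² + (1·δh/h)²
  r term: (2×0.0822)² = 0.0270
  h term: (1×0.0822)² = 0.00676
Total = 0.0338. Share from r = 0.0270/0.0338 = 0.800.

80.0%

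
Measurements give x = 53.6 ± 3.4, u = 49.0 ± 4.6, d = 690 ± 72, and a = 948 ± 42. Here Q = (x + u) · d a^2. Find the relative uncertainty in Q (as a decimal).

0.148

Let w = x + u = 103. δw = √(δx² + δu²) = √(11.6 + 21.2) = 5.72, so δw/w = 0.0558.
Q is then a monomial in w, d, a:
δQ/Q = √((δw/w)² + (1·δd/d)² + (2·δa/a)²) = √(0.00311 + 0.0109 + 0.00785) = 0.148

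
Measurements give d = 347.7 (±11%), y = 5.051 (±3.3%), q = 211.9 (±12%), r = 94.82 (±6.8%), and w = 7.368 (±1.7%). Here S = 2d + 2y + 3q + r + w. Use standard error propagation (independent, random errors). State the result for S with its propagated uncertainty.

Sums and differences: (δS)² = Σ (cᵢ δxᵢ)².
  (2·δd)² = 5850;  (2·δy)² = 0.111;  (3·δq)² = 5820;  (δr)² = 41.6;  (δw)² = 0.0157
δS = √(11700) = 108
S = 1443.

1443 ± 108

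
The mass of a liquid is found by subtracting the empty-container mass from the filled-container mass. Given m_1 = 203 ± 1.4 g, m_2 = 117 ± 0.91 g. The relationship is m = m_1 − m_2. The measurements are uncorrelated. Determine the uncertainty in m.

m is a linear combination, so absolute uncertainties add in quadrature:
  (δm_1)² = 1.96;  (δm_2)² = 0.828
δm = √(2.79) = 1.67 g

1.67 g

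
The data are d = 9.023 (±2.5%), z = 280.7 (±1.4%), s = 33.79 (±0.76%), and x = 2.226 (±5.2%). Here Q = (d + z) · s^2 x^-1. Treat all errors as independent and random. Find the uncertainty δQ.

Let u = d + z = 289.7. δu = √(δd² + δz²) = √(0.0509 + 15.4) = 3.94, so δu/u = 0.0136.
Q is then a monomial in u, s, x:
δQ/Q = √((δu/u)² + (2·δs/s)² + (-1·δx/x)²) = √(0.000185 + 0.000231 + 0.00270) = 0.0559
Q = 148600, so δQ = 0.0559 × 148600 = 8300.

8300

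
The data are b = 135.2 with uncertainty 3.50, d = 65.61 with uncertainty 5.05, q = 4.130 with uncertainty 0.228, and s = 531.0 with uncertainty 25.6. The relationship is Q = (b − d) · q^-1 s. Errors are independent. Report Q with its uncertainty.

Let u = b − d = 69.59. δu = √(δb² + δd²) = √(12.2 + 25.5) = 6.14, so δu/u = 0.0883.
Q is then a monomial in u, q, s:
δQ/Q = √((δu/u)² + (-1·δq/q)² + (1·δs/s)²) = √(0.00780 + 0.00305 + 0.00232) = 0.115
Q = 8947, so δQ = 0.115 × 8947 = 1030.

8947 ± 1030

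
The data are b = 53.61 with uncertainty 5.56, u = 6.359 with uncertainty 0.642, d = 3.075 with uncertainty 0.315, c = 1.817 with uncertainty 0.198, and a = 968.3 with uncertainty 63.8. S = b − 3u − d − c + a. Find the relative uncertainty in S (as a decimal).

Absolute uncertainties add in quadrature for a linear combination:
  (δb)² = 30.9;  (3·δu)² = 3.71;  (δd)² = 0.0992;  (δc)² = 0.0392;  (δa)² = 4070
δS = √(4110) = 64.1
S = 997.9, so δS/S = 64.1/997.9 = 0.0642.

0.0642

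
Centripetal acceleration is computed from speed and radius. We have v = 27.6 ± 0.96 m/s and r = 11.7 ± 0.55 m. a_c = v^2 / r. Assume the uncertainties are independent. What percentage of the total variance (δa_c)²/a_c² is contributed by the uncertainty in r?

(δa_c/a_c)² = (2·δv/v)² + (-1·δr/r)²
  v term: (2×0.0348)² = 0.00484
  r term: (-1×0.0470)² = 0.00221
Total = 0.00705. Share from r = 0.00221/0.00705 = 0.313.

31.3%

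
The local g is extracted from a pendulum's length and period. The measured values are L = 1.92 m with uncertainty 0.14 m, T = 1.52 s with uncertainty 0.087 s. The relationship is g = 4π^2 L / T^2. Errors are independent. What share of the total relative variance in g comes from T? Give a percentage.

71.1%

(δg/g)² = (1·δL/L)² + (-2·δT/T)²
  L term: (1×0.0729)² = 0.00532
  T term: (-2×0.0572)² = 0.0131
Total = 0.0184. Share from T = 0.0131/0.0184 = 0.711.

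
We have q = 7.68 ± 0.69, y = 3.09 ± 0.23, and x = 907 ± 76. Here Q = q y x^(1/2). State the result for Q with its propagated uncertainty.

Relative error in a monomial: (δQ/Q)² = Σ (nᵢ · δxᵢ/xᵢ)².
  (1·δq/q)² = (1×0.0898)² = 0.00807;  (1·δy/y)² = (1×0.0744)² = 0.00554;  (½·δx/x)² = (0.5×0.0838)² = 0.00176
δQ/Q = √(0.0154) = 0.124
Q = 715, so δQ = 0.124 × 715 = 88.6.

715 ± 88.6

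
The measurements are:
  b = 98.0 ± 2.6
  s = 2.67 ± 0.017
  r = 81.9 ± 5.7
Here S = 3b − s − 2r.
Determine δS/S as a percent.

Each term contributes (cᵢ δxᵢ)² to (δS)²:
  (3·δb)² = 60.8;  (δs)² = 0.000289;  (2·δr)² = 130
δS = √(191) = 13.8
S = 128, so δS/S = 13.8/128 = 0.108.

10.8%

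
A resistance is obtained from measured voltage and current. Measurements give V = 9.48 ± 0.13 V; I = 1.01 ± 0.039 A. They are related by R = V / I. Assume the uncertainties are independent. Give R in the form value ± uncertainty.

R is a product of powers, so relative uncertainties combine in quadrature:
  (1·δV/V)² = (1×0.0137)² = 0.000188;  (-1·δI/I)² = (-1×0.0386)² = 0.00149
δR/R = √(0.00168) = 0.0410
R = 9.39 Ω, so δR = 0.0410 × 9.39 = 0.385 Ω.

9.39 ± 0.385 Ω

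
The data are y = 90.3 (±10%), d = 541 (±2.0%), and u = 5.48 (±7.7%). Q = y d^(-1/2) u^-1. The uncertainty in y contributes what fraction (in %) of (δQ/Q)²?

(δQ/Q)² = (1·δy/y)² + (−½·δd/d)² + (-1·δu/u)²
  y term: (1×0.100)² = 0.0100
  d term: (-0.5×0.0200)² = 0.000100
  u term: (-1×0.0770)² = 0.00593
Total = 0.0160. Share from y = 0.0100/0.0160 = 0.624.

62.4%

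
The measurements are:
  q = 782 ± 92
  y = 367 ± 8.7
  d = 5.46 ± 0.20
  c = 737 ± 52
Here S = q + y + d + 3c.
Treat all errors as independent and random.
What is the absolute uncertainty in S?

181

Absolute uncertainties add in quadrature for a linear combination:
  (δq)² = 8460;  (δy)² = 75.7;  (δd)² = 0.0400;  (3·δc)² = 24300
δS = √(32900) = 181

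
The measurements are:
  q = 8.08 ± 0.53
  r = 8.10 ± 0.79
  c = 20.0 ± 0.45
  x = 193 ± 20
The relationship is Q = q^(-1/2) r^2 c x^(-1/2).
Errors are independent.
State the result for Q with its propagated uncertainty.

Products/powers → add relative errors in quadrature, weighted by exponent:
  (−½·δq/q)² = (-0.5×0.0656)² = 0.00108;  (2·δr/r)² = (2×0.0975)² = 0.0380;  (1·δc/c)² = (1×0.0225)² = 0.000506;  (−½·δx/x)² = (-0.5×0.104)² = 0.00268
δQ/Q = √(0.0423) = 0.206
Q = 33.2, so δQ = 0.206 × 33.2 = 6.84.

33.2 ± 6.84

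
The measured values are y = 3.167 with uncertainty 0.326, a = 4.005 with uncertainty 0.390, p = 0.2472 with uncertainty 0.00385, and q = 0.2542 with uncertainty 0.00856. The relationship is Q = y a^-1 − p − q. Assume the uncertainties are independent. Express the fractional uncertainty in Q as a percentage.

Let w = y·a^-1 = 0.7908. δw/w = √((1·δy/y)² + (-1·δa/a)²) = √(0.0106 + 0.00948) = 0.142, so δw = 0.112.
Q = w − p − q: δQ = √(δw² + δp² + δq²) = √(0.0126 + 1.48e-05 + 7.33e-05) = 0.112
Q = 0.2894, so δQ/Q = 0.112/0.2894 = 0.389.

38.9%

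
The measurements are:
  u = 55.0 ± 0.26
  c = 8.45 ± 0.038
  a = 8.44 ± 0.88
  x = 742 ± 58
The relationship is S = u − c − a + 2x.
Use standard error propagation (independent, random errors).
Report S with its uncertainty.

For a sum/difference, combine absolute errors in quadrature:
  (δu)² = 0.0676;  (δc)² = 0.00144;  (δa)² = 0.774;  (2·δx)² = 13500
δS = √(13500) = 116
S = 1520.

1520 ± 116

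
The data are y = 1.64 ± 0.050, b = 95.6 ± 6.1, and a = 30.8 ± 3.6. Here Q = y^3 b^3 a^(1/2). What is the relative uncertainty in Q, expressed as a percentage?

22.0%

For a monomial Q ∝ y^3, b^3, a^(1/2), fractional errors add in quadrature:
  (3·δy/y)² = (3×0.0305)² = 0.00837;  (3·δb/b)² = (3×0.0638)² = 0.0366;  (½·δa/a)² = (0.5×0.117)² = 0.00342
δQ/Q = √(0.0484) = 0.220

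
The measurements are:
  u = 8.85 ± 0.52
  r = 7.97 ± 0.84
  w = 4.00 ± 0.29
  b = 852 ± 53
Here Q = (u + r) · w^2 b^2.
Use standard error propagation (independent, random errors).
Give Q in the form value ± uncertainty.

Let h = u + r = 16.8. δh = √(δu² + δr²) = √(0.270 + 0.706) = 0.988, so δh/h = 0.0587.
Q is then a monomial in h, w, b:
δQ/Q = √((δh/h)² + (2·δw/w)² + (2·δb/b)²) = √(0.00345 + 0.0210 + 0.0155) = 0.200
Q = 1.95e+08, so δQ = 0.200 × 1.95e+08 = 3.9e+07.

(1.95 ± 0.390) × 10^8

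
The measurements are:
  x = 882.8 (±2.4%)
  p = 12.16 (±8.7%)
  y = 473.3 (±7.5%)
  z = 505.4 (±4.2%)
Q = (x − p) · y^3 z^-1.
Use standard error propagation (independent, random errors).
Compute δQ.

4.2e+07

Let u = x − p = 870.6. δu = √(δx² + δp²) = √(449 + 1.12) = 21.2, so δu/u = 0.0244.
Q is then a monomial in u, y, z:
δQ/Q = √((δu/u)² + (3·δy/y)² + (-1·δz/z)²) = √(0.000594 + 0.0506 + 0.00176) = 0.230
Q = 1.826e+08, so δQ = 0.230 × 1.826e+08 = 4.2e+07.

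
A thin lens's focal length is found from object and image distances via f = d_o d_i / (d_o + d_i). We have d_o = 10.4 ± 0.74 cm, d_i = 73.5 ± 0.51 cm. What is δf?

0.568 cm

∂f/∂d_o = (d_i/(d_o+d_i))² = 0.767;  ∂f/∂d_i = (d_o/(d_o+d_i))² = 0.0154
δf = √((∂f/∂d_o · δd_o)² + (∂f/∂d_i · δd_i)²) = √(0.323 + 6.14e-05) = 0.568 cm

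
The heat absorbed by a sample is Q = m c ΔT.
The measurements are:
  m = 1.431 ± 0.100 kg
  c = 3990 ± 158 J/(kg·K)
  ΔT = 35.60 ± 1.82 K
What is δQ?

Each factor contributes (exponent × relative error)² to (δQ/Q)²:
  (1·δm/m)² = (1×0.0699)² = 0.00488;  (1·δc/c)² = (1×0.0396)² = 0.00157;  (1·δΔT/ΔT)² = (1×0.0511)² = 0.00261
δQ/Q = √(0.00907) = 0.0952
Q = 203300 J, so δQ = 0.0952 × 203300 = 19400 J.

19400 J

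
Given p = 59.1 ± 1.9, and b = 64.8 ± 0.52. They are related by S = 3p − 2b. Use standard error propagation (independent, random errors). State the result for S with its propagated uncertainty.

For a sum/difference, combine absolute errors in quadrature:
  (3·δp)² = 32.5;  (2·δb)² = 1.08
δS = √(33.6) = 5.79
S = 47.7.

47.7 ± 5.79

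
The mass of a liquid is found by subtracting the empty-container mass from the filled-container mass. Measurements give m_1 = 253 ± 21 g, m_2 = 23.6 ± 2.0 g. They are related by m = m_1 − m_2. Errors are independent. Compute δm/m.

Sums and differences: (δm)² = Σ (cᵢ δxᵢ)².
  (δm_1)² = 441;  (δm_2)² = 4.00
δm = √(445) = 21.1 g
m = 229 g, so δm/m = 21.1/229 = 0.0920.

0.0920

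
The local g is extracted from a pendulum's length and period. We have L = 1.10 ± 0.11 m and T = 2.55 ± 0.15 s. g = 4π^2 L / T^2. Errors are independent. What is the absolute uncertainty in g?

Since g is a product/quotient, work with relative uncertainties:
  (1·δL/L)² = (1×0.100)² = 0.0100;  (-2·δT/T)² = (-2×0.0588)² = 0.0138
δg/g = √(0.0238) = 0.154
g = 6.68 m/s^2, so δg = 0.154 × 6.68 = 1.03 m/s^2.

1.03 m/s^2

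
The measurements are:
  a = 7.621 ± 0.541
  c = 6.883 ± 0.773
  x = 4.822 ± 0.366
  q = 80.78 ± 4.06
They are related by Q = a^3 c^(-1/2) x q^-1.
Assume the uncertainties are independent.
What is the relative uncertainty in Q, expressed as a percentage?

Since Q is a product/quotient, work with relative uncertainties:
  (3·δa/a)² = (3×0.0710)² = 0.0454;  (−½·δc/c)² = (-0.5×0.112)² = 0.00315;  (1·δx/x)² = (1×0.0759)² = 0.00576;  (-1·δq/q)² = (-1×0.0503)² = 0.00253
δQ/Q = √(0.0568) = 0.238

23.8%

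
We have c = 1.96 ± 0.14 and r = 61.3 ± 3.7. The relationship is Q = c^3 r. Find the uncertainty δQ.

Products/powers → add relative errors in quadrature, weighted by exponent:
  (3·δc/c)² = (3×0.0714)² = 0.0459;  (1·δr/r)² = (1×0.0604)² = 0.00364
δQ/Q = √(0.0496) = 0.223
Q = 462, so δQ = 0.223 × 462 = 103.

103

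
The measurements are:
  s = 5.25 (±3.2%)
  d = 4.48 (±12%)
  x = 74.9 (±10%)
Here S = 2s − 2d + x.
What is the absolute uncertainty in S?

7.57

For a sum/difference, combine absolute errors in quadrature:
  (2·δs)² = 0.113;  (2·δd)² = 1.16;  (δx)² = 56.1
δS = √(57.4) = 7.57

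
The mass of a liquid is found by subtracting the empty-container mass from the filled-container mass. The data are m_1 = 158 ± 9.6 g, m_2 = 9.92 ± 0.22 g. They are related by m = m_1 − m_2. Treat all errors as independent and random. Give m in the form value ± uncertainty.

Each term contributes (cᵢ δxᵢ)² to (δm)²:
  (δm_1)² = 92.2;  (δm_2)² = 0.0484
δm = √(92.2) = 9.60 g
m = 148 g.

148 ± 9.60 g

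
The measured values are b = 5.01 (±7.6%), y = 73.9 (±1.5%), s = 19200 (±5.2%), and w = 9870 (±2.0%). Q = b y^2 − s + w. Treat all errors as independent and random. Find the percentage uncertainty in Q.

Let p = b·y^2 = 27400. δp/p = √((1·δb/b)² + (2·δy/y)²) = √(0.00578 + 0.000900) = 0.0817, so δp = 2240.
Q = p − s + w: δQ = √(δp² + δs² + δw²) = √(5e+06 + 9.97e+05 + 39000) = 2460
Q = 18000, so δQ/Q = 2460/18000 = 0.136.

13.6%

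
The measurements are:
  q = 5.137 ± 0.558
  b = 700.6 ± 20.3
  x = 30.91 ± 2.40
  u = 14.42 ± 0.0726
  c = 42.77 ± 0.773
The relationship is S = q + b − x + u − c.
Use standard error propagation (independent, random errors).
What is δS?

Each term contributes (cᵢ δxᵢ)² to (δS)²:
  (δq)² = 0.311;  (δb)² = 412;  (δx)² = 5.76;  (δu)² = 0.00527;  (δc)² = 0.598
δS = √(419) = 20.5

20.5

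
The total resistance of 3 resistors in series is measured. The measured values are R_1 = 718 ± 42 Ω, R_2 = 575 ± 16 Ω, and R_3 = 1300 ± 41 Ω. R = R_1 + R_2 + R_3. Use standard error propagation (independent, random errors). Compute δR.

60.8 Ω

Each term contributes (cᵢ δxᵢ)² to (δR)²:
  (δR_1)² = 1760;  (δR_2)² = 256;  (δR_3)² = 1680
δR = √(3700) = 60.8 Ω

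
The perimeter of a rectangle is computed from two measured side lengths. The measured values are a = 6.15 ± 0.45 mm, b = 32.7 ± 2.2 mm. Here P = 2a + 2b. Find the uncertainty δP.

Each term contributes (cᵢ δxᵢ)² to (δP)²:
  (2·δa)² = 0.810;  (2·δb)² = 19.4
δP = √(20.2) = 4.49 mm

4.49 mm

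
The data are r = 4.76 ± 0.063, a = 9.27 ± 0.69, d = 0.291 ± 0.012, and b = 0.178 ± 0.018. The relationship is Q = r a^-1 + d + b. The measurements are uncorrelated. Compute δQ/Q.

Let p = r·a^-1 = 0.513. δp/p = √((1·δr/r)² + (-1·δa/a)²) = √(0.000175 + 0.00554) = 0.0756, so δp = 0.0388.
Q = p + d + b: δQ = √(δp² + δd² + δb²) = √(0.00151 + 0.000144 + 0.000324) = 0.0444
Q = 0.982, so δQ/Q = 0.0444/0.982 = 0.0452.

0.0452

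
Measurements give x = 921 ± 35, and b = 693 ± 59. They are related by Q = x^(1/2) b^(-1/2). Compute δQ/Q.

0.0466

Each factor contributes (exponent × relative error)² to (δQ/Q)²:
  (½·δx/x)² = (0.5×0.0380)² = 0.000361;  (−½·δb/b)² = (-0.5×0.0851)² = 0.00181
δQ/Q = √(0.00217) = 0.0466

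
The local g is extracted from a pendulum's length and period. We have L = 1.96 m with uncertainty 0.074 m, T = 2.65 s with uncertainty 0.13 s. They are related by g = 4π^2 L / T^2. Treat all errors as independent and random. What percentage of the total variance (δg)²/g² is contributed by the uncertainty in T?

87.1%

(δg/g)² = (1·δL/L)² + (-2·δT/T)²
  L term: (1×0.0378)² = 0.00143
  T term: (-2×0.0491)² = 0.00963
Total = 0.0111. Share from T = 0.00963/0.0111 = 0.871.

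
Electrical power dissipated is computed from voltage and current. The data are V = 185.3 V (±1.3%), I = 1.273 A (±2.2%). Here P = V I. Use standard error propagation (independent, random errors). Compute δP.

Each factor contributes (exponent × relative error)² to (δP/P)²:
  (1·δV/V)² = (1×0.0130)² = 0.000169;  (1·δI/I)² = (1×0.0220)² = 0.000484
δP/P = √(0.000653) = 0.0256
P = 235.9 W, so δP = 0.0256 × 235.9 = 6.03 W.

6.03 W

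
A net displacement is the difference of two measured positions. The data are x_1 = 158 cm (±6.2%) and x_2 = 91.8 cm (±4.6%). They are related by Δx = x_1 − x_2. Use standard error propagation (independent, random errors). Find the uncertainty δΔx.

10.7 cm

Each term contributes (cᵢ δxᵢ)² to (δΔx)²:
  (δx_1)² = 96.0;  (δx_2)² = 17.8
δΔx = √(114) = 10.7 cm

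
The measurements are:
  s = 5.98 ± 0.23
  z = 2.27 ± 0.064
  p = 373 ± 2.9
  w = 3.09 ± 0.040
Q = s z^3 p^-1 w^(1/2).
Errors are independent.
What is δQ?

Products/powers → add relative errors in quadrature, weighted by exponent:
  (1·δs/s)² = (1×0.0385)² = 0.00148;  (3·δz/z)² = (3×0.0282)² = 0.00715;  (-1·δp/p)² = (-1×0.00777)² = 6.04e-05;  (½·δw/w)² = (0.5×0.0129)² = 4.19e-05
δQ/Q = √(0.00874) = 0.0935
Q = 0.330, so δQ = 0.0935 × 0.330 = 0.0308.

0.0308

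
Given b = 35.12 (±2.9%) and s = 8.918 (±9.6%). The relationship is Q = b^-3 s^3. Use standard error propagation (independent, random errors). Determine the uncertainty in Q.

0.00493

Products/powers → add relative errors in quadrature, weighted by exponent:
  (-3·δb/b)² = (-3×0.0290)² = 0.00757;  (3·δs/s)² = (3×0.0960)² = 0.0829
δQ/Q = √(0.0905) = 0.301
Q = 0.01637, so δQ = 0.301 × 0.01637 = 0.00493.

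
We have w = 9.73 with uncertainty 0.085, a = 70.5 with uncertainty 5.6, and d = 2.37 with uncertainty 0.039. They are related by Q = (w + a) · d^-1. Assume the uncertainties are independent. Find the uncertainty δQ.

2.43

Let u = w + a = 80.2. δu = √(δw² + δa²) = √(0.00723 + 31.4) = 5.60, so δu/u = 0.0698.
Q is then a monomial in u, d:
δQ/Q = √((δu/u)² + (-1·δd/d)²) = √(0.00487 + 0.000271) = 0.0717
Q = 33.9, so δQ = 0.0717 × 33.9 = 2.43.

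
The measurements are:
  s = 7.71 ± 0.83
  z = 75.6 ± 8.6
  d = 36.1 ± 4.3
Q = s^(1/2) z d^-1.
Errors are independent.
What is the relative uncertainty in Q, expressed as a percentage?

17.3%

Products/powers → add relative errors in quadrature, weighted by exponent:
  (½·δs/s)² = (0.5×0.108)² = 0.00290;  (1·δz/z)² = (1×0.114)² = 0.0129;  (-1·δd/d)² = (-1×0.119)² = 0.0142
δQ/Q = √(0.0300) = 0.173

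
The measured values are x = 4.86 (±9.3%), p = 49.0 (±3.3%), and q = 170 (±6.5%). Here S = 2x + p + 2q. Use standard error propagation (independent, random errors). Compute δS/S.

0.0556

Each term contributes (cᵢ δxᵢ)² to (δS)²:
  (2·δx)² = 0.817;  (δp)² = 2.61;  (2·δq)² = 488
δS = √(492) = 22.2
S = 399, so δS/S = 22.2/399 = 0.0556.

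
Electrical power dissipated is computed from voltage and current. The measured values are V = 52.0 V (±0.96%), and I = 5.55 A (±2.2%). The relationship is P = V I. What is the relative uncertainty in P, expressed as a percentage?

Relative error in a monomial: (δP/P)² = Σ (nᵢ · δxᵢ/xᵢ)².
  (1·δV/V)² = (1×0.00960)² = 9.22e-05;  (1·δI/I)² = (1×0.0220)² = 0.000484
δP/P = √(0.000576) = 0.0240

2.40%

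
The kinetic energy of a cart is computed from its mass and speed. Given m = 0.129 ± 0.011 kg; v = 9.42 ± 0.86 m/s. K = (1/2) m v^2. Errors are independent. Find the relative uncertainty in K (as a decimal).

0.202

Products/powers → add relative errors in quadrature, weighted by exponent:
  (1·δm/m)² = (1×0.0853)² = 0.00727;  (2·δv/v)² = (2×0.0913)² = 0.0333
δK/K = √(0.0406) = 0.202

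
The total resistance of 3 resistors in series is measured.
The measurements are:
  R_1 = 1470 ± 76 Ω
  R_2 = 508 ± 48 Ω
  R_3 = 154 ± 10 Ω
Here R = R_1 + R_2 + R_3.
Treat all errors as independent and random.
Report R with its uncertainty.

2130 ± 90.4 Ω

R is a linear combination, so absolute uncertainties add in quadrature:
  (δR_1)² = 5780;  (δR_2)² = 2300;  (δR_3)² = 100
δR = √(8180) = 90.4 Ω
R = 2130 Ω.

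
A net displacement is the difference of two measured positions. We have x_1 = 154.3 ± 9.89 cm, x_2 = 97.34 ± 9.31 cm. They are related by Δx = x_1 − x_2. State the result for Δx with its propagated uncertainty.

Δx is a linear combination, so absolute uncertainties add in quadrature:
  (δx_1)² = 97.8;  (δx_2)² = 86.7
δΔx = √(184) = 13.6 cm
Δx = 56.96 cm.

56.96 ± 13.6 cm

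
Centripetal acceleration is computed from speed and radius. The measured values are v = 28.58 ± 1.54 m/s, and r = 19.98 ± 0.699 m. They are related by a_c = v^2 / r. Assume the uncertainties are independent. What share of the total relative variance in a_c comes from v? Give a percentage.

90.5%

(δa_c/a_c)² = (2·δv/v)² + (-1·δr/r)²
  v term: (2×0.0539)² = 0.0116
  r term: (-1×0.0350)² = 0.00122
Total = 0.0128. Share from v = 0.0116/0.0128 = 0.905.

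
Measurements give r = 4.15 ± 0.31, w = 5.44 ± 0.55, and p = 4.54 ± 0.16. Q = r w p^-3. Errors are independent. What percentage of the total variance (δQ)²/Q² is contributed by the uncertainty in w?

(δQ/Q)² = (1·δr/r)² + (1·δw/w)² + (-3·δp/p)²
  r term: (1×0.0747)² = 0.00558
  w term: (1×0.101)² = 0.0102
  p term: (-3×0.0352)² = 0.0112
Total = 0.0270. Share from w = 0.0102/0.0270 = 0.379.

37.9%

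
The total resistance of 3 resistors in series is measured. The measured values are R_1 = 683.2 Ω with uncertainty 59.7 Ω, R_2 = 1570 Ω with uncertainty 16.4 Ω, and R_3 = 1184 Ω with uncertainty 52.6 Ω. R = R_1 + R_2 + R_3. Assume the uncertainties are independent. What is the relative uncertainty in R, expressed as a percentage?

R is a linear combination, so absolute uncertainties add in quadrature:
  (δR_1)² = 3560;  (δR_2)² = 269;  (δR_3)² = 2770
δR = √(6600) = 81.2 Ω
R = 3437 Ω, so δR/R = 81.2/3437 = 0.0236.

2.36%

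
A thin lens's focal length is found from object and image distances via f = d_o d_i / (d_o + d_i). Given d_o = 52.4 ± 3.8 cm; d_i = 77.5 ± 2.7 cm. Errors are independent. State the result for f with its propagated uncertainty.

31.3 ± 1.42 cm

∂f/∂d_o = (d_i/(d_o+d_i))² = 0.356;  ∂f/∂d_i = (d_o/(d_o+d_i))² = 0.163
δf = √((∂f/∂d_o · δd_o)² + (∂f/∂d_i · δd_i)²) = √(1.83 + 0.193) = 1.42 cm
f = 31.3 cm.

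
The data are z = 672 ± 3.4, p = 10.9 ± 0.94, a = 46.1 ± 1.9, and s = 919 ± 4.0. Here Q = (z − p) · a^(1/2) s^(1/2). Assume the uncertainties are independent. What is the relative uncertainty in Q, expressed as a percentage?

2.14%

Let u = z − p = 661. δu = √(δz² + δp²) = √(11.6 + 0.884) = 3.53, so δu/u = 0.00534.
Q is then a monomial in u, a, s:
δQ/Q = √((δu/u)² + (½·δa/a)² + (½·δs/s)²) = √(2.85e-05 + 0.000425 + 4.74e-06) = 0.0214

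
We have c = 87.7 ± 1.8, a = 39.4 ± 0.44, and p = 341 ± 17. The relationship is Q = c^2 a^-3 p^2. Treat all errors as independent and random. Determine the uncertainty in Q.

1650

Each factor contributes (exponent × relative error)² to (δQ/Q)²:
  (2·δc/c)² = (2×0.0205)² = 0.00169;  (-3·δa/a)² = (-3×0.0112)² = 0.00112;  (2·δp/p)² = (2×0.0499)² = 0.00994
δQ/Q = √(0.0127) = 0.113
Q = 14600, so δQ = 0.113 × 14600 = 1650.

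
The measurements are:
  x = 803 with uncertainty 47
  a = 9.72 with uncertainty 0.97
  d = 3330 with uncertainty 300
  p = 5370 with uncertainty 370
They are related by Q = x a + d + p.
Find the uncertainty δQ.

1020

Let w = x·a = 7810. δw/w = √((1·δx/x)² + (1·δa/a)²) = √(0.00343 + 0.00996) = 0.116, so δw = 903.
Q = w + d + p: δQ = √(δw² + δd² + δp²) = √(8.15e+05 + 90000 + 1.37e+05) = 1020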